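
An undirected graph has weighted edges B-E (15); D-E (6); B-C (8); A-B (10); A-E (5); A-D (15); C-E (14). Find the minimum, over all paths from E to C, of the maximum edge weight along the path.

Candidate routes:
E -> D -> A -> B -> C: max(6, 15, 10, 8) = 15
E -> A -> B -> C: max(5, 10, 8) = 10
E -> B -> C: max(15, 8) = 15
E -> C: max(14) = 14
Smallest bottleneck: 10.

10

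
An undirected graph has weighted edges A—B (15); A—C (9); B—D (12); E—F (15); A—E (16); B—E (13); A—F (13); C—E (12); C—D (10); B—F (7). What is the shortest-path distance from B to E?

Some routes from B to E:
B→A→E: 15 + 16 = 31
B→F→E: 7 + 15 = 22
B→E: 13
Shortest: 13.

13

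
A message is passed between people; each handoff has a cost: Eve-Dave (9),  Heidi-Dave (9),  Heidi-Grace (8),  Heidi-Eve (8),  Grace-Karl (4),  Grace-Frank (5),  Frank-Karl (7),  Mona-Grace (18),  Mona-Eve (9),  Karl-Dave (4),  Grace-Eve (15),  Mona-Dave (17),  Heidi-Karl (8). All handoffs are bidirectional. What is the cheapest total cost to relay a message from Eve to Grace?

Checking several routes:
Eve→Dave→Karl→Grace: 9 + 4 + 4 = 17
Eve→Heidi→Grace: 8 + 8 = 16
Eve→Heidi→Karl→Grace: 8 + 8 + 4 = 20
Eve→Dave→Karl→Frank→Grace: 9 + 4 + 7 + 5 = 25
Eve→Grace: 15
Shortest: 15.

15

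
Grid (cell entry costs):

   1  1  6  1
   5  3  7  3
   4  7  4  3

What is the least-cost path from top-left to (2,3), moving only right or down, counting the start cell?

Cheapest: [0,0] [0,1] [0,2] [0,3] [1,3] [2,3]
  1 + 1 + 6 + 1 + 3 + 3 = 15

15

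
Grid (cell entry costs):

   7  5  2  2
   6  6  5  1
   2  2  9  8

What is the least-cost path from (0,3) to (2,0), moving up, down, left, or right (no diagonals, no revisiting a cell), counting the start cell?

One optimal route is r0c3→r1c3→r1c2→r1c1→r2c1→r2c0.
Its cost is 2 + 1 + 5 + 6 + 2 + 2 = 18.

18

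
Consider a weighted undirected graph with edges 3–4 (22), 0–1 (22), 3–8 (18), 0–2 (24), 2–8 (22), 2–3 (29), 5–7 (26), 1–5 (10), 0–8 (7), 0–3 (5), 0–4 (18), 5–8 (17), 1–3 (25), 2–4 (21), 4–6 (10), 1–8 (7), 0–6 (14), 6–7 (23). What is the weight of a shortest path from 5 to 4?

Comparing a few candidate routes:
5→8→0→6→4: 17 + 7 + 14 + 10 = 48
5→1→8→0→6→4: 10 + 7 + 7 + 14 + 10 = 48
5→8→0→4: 17 + 7 + 18 = 42
5→1→8→0→4: 10 + 7 + 7 + 18 = 42
Shortest: 42.

42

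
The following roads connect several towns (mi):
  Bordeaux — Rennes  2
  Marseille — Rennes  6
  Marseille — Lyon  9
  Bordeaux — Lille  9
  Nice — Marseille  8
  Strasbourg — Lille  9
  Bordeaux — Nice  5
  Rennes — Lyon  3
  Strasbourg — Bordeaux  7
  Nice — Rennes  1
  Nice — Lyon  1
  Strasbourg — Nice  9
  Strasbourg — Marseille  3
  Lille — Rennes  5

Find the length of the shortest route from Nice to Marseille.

7

Comparing a few candidate routes:
Nice-Rennes-Marseille: 1 + 6 = 7
Nice-Lyon-Marseille: 1 + 9 = 10
Nice-Marseille: 8
Shortest: 7 mi.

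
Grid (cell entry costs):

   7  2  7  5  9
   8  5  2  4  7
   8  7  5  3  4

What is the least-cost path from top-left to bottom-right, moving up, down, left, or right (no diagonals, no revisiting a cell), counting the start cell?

Best path: r0c0 r0c1 r1c1 r1c2 r1c3 r2c3 r2c4
Cost: 7 + 2 + 5 + 2 + 4 + 3 + 4 = 27

27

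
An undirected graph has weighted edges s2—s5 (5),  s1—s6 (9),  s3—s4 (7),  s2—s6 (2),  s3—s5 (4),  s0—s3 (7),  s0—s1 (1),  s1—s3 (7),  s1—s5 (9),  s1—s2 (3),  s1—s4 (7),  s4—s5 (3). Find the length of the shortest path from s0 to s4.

Comparing a few candidate routes:
s0-s3-s5-s4: 7 + 4 + 3 = 14
s0-s1-s3-s5-s4: 1 + 7 + 4 + 3 = 15
s0-s3-s4: 7 + 7 = 14
s0-s1-s5-s4: 1 + 9 + 3 = 13
s0-s1-s4: 1 + 7 = 8
s0-s1-s2-s5-s4: 1 + 3 + 5 + 3 = 12
Best route has total 8.

8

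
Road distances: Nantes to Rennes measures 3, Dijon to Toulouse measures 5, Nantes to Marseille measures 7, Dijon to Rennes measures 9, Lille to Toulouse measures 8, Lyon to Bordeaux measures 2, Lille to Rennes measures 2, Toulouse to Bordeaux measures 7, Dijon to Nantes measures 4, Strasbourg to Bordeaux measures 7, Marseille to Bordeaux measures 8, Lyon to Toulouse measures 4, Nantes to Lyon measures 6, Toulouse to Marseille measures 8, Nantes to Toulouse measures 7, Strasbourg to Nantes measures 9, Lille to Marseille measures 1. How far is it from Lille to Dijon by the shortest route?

9

Comparing a few candidate routes:
Lille → Marseille → Nantes → Dijon: 1 + 7 + 4 = 12
Lille → Rennes → Nantes → Dijon: 2 + 3 + 4 = 9
Lille → Rennes → Dijon: 2 + 9 = 11
Best route has total 9.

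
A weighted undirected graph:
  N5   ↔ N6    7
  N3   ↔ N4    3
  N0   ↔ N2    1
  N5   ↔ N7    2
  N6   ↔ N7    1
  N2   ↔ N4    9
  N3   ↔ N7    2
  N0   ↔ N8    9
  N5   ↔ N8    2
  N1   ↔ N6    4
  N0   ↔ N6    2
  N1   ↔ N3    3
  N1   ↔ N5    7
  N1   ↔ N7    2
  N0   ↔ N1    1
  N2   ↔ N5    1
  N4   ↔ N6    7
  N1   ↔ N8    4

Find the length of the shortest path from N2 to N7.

3

A few of the N2→N7 routes:
N2 -> N0 -> N1 -> N7: 1 + 1 + 2 = 4
N2 -> N0 -> N1 -> N3 -> N7: 1 + 1 + 3 + 2 = 7
N2 -> N5 -> N7: 1 + 2 = 3
N2 -> N0 -> N6 -> N7: 1 + 2 + 1 = 4
The minimum is 3.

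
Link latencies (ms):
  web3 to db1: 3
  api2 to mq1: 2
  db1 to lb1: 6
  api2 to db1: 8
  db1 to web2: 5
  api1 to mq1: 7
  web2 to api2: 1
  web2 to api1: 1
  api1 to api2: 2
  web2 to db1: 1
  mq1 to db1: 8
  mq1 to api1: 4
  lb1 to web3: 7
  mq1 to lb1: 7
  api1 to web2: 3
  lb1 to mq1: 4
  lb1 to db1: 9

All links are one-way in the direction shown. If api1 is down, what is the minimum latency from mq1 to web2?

13

Routes from mq1 to web2 avoiding api1:
mq1→db1→web2: 8 + 5 = 13
mq1→lb1→db1→web2: 7 + 9 + 5 = 21
mq1→lb1→web3→db1→web2: 7 + 7 + 3 + 5 = 22
Shortest: 13 ms.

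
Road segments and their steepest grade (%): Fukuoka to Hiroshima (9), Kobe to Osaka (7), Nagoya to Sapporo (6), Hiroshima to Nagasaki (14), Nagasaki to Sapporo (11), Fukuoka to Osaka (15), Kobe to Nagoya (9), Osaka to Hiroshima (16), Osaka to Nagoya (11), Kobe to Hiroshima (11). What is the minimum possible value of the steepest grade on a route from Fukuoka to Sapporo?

11

A few of the Fukuoka→Sapporo routes:
Fukuoka-Hiroshima-Kobe-Nagoya-Sapporo: max(9, 11, 9, 6) = 11
Fukuoka-Osaka-Kobe-Nagoya-Sapporo: max(15, 7, 9, 6) = 15
Fukuoka-Hiroshima-Nagasaki-Sapporo: max(9, 14, 11) = 14
Fukuoka-Hiroshima-Kobe-Osaka-Nagoya-Sapporo: max(9, 11, 7, 11, 6) = 11
Fukuoka-Osaka-Kobe-Hiroshima-Nagasaki-Sapporo: max(15, 7, 11, 14, 11) = 15
Fukuoka-Osaka-Nagoya-Kobe-Hiroshima-Nagasaki-Sapporo: max(15, 11, 9, 11, 14, 11) = 15
Best route has worst link 11%.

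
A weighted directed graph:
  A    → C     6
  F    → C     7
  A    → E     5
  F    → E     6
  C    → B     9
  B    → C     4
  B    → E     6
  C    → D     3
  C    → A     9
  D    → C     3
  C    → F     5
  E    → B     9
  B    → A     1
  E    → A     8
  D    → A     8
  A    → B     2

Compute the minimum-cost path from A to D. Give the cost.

Routes from A to D:
A -> C -> D: 6 + 3 = 9
A -> E -> B -> C -> D: 5 + 9 + 4 + 3 = 21
A -> B -> C -> D: 2 + 4 + 3 = 9
Best route has total 9.

9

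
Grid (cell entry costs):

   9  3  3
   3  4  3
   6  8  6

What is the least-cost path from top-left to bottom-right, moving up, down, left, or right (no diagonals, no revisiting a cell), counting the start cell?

24

Path r0c0 -> r0c1 -> r0c2 -> r1c2 -> r2c2: 9 + 3 + 3 + 3 + 6 = 24.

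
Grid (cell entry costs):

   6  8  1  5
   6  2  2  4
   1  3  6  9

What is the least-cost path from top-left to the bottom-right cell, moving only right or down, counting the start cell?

29

Cheapest: [0,0]→[1,0]→[1,1]→[1,2]→[1,3]→[2,3]
  6 + 6 + 2 + 2 + 4 + 9 = 29
For comparison, the top-then-right route costs 33.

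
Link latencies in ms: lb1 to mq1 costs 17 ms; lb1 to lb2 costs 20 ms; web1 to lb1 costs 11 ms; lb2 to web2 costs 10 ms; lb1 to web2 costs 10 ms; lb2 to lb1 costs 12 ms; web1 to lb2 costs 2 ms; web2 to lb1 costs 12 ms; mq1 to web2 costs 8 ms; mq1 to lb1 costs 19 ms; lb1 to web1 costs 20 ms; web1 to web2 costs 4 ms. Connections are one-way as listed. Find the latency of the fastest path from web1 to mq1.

28

Routes from web1 to mq1:
web1 → lb1 → mq1: 11 + 17 = 28
web1 → lb2 → lb1 → mq1: 2 + 12 + 17 = 31
web1 → web2 → lb1 → mq1: 4 + 12 + 17 = 33
web1 → lb2 → web2 → lb1 → mq1: 2 + 10 + 12 + 17 = 41
Best route has total 28 ms.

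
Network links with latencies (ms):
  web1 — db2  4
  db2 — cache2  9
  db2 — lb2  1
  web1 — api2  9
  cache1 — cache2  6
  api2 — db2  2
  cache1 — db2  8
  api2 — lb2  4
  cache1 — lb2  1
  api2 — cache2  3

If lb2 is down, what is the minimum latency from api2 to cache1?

Checking several routes:
api2→db2→cache2→cache1: 2 + 9 + 6 = 17
api2→db2→cache1: 2 + 8 = 10
api2→cache2→cache1: 3 + 6 = 9
The minimum is 9 ms.

9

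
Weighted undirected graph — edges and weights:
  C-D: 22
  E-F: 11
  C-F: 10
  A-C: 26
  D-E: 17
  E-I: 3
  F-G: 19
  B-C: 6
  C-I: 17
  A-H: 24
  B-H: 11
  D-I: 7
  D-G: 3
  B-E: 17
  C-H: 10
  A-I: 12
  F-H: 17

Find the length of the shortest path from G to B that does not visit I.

Some routes from G to B avoiding I:
G → D → E → B: 3 + 17 + 17 = 37
G → F → C → B: 19 + 10 + 6 = 35
G → D → C → B: 3 + 22 + 6 = 31
Shortest: 31.

31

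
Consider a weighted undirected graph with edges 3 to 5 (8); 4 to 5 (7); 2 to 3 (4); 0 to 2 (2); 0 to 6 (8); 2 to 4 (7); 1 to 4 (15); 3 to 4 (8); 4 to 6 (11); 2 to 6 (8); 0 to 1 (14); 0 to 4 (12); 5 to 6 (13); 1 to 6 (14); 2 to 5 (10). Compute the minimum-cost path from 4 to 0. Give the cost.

9

A few of the 4→0 routes:
4 - 0: 12
4 - 2 - 0: 7 + 2 = 9
4 - 3 - 2 - 0: 8 + 4 + 2 = 14
4 - 6 - 0: 11 + 8 = 19
The minimum is 9.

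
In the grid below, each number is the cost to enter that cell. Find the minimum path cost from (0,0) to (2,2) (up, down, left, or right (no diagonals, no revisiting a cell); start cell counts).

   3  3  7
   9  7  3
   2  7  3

19

Cheapest: (0,0)→(0,1)→(0,2)→(1,2)→(2,2)
  3 + 3 + 7 + 3 + 3 = 19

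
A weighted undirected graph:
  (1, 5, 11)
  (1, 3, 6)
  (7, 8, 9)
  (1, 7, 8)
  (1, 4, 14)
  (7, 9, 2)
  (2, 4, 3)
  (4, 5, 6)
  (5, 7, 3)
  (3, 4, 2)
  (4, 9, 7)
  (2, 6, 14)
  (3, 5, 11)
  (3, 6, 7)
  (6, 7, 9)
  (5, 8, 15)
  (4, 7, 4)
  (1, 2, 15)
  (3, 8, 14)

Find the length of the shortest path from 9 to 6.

A few of the 9→6 routes:
9 → 7 → 4 → 3 → 6: 2 + 4 + 2 + 7 = 15
9 → 7 → 6: 2 + 9 = 11
9 → 4 → 3 → 6: 7 + 2 + 7 = 16
9 → 7 → 5 → 4 → 3 → 6: 2 + 3 + 6 + 2 + 7 = 20
The minimum is 11.

11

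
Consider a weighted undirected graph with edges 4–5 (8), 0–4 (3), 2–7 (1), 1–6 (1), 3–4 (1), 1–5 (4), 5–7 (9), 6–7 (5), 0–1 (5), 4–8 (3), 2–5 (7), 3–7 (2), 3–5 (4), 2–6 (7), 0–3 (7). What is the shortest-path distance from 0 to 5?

8

Checking several routes:
0-4-3-5: 3 + 1 + 4 = 8
0-4-5: 3 + 8 = 11
0-3-5: 7 + 4 = 11
0-1-5: 5 + 4 = 9
Best route has total 8.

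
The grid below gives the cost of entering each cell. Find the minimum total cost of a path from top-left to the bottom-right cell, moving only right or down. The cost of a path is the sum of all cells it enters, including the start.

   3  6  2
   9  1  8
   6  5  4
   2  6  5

Best path: [0,0]→[0,1]→[1,1]→[2,1]→[2,2]→[3,2]
Cost: 3 + 6 + 1 + 5 + 4 + 5 = 24
(Top row then right column would cost 28.)

24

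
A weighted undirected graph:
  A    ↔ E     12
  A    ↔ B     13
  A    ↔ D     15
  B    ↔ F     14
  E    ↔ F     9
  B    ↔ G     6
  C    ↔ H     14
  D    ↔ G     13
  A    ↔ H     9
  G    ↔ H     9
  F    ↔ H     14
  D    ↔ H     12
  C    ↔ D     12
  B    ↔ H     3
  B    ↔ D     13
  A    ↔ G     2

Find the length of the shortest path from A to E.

Comparing a few candidate routes:
A-G-H-F-E: 2 + 9 + 14 + 9 = 34
A-G-B-H-F-E: 2 + 6 + 3 + 14 + 9 = 34
A-H-F-E: 9 + 14 + 9 = 32
A-E: 12
A-G-B-F-E: 2 + 6 + 14 + 9 = 31
Best route has total 12.

12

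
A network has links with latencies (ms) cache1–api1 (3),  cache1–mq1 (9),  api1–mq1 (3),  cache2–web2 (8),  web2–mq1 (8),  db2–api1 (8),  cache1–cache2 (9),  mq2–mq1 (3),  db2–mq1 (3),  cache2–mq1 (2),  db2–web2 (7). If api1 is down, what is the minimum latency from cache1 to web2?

17

Candidate routes:
cache1 -> cache2 -> mq1 -> db2 -> web2: 9 + 2 + 3 + 7 = 21
cache1 -> mq1 -> cache2 -> web2: 9 + 2 + 8 = 19
cache1 -> cache2 -> web2: 9 + 8 = 17
cache1 -> mq1 -> db2 -> web2: 9 + 3 + 7 = 19
cache1 -> cache2 -> mq1 -> web2: 9 + 2 + 8 = 19
cache1 -> mq1 -> web2: 9 + 8 = 17
Best route has total 17 ms.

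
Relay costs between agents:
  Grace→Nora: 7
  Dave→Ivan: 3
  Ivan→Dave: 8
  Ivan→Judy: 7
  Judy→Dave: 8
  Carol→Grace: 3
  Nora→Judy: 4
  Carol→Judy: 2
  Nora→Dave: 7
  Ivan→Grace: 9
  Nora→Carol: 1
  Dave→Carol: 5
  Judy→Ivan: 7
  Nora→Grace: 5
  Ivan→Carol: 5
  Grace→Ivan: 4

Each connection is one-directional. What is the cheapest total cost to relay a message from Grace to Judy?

10

Some routes from Grace to Judy:
Grace - Nora - Judy: 7 + 4 = 11
Grace - Ivan - Carol - Judy: 4 + 5 + 2 = 11
Grace - Ivan - Judy: 4 + 7 = 11
Grace - Nora - Carol - Judy: 7 + 1 + 2 = 10
Best route has total 10.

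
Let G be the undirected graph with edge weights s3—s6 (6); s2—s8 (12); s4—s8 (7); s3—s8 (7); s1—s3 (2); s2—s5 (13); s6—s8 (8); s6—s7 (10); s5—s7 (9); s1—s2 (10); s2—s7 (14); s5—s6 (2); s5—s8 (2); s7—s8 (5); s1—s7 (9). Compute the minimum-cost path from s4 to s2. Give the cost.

19

Some routes from s4 to s2:
s4 → s8 → s7 → s2: 7 + 5 + 14 = 26
s4 → s8 → s2: 7 + 12 = 19
s4 → s8 → s6 → s5 → s2: 7 + 8 + 2 + 13 = 30
s4 → s8 → s3 → s1 → s2: 7 + 7 + 2 + 10 = 26
s4 → s8 → s5 → s2: 7 + 2 + 13 = 22
s4 → s8 → s5 → s6 → s3 → s1 → s2: 7 + 2 + 2 + 6 + 2 + 10 = 29
Shortest: 19.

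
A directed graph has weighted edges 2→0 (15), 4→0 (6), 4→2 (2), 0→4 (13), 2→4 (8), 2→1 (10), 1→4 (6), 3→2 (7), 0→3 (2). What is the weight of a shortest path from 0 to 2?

9

Paths from 0 to 2:
0→4→2: 13 + 2 = 15
0→3→2: 2 + 7 = 9
Shortest: 9.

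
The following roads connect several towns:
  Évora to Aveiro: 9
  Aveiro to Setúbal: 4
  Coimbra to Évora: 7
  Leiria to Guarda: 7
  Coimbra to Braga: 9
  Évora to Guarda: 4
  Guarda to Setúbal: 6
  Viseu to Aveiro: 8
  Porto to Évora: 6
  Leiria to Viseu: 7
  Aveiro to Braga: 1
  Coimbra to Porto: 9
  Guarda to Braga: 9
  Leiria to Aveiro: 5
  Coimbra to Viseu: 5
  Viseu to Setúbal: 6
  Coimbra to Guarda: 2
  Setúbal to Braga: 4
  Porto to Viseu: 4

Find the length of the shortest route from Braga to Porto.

13

A few of the Braga→Porto routes:
Braga → Aveiro → Évora → Porto: 1 + 9 + 6 = 16
Braga → Aveiro → Leiria → Viseu → Porto: 1 + 5 + 7 + 4 = 17
Braga → Aveiro → Setúbal → Viseu → Porto: 1 + 4 + 6 + 4 = 15
Braga → Setúbal → Viseu → Porto: 4 + 6 + 4 = 14
Braga → Aveiro → Viseu → Porto: 1 + 8 + 4 = 13
Shortest: 13.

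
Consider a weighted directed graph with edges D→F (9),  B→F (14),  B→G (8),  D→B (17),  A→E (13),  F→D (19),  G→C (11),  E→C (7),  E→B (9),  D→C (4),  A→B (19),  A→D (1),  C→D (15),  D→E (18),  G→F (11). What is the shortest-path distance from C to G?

Candidate routes:
C -> D -> B -> G: 15 + 17 + 8 = 40
C -> D -> E -> B -> G: 15 + 18 + 9 + 8 = 50
Best route has total 40.

40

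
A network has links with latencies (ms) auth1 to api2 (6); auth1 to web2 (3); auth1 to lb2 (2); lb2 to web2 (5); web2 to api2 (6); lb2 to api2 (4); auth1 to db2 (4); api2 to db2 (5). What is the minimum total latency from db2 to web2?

7

Some routes from db2 to web2:
db2 -> auth1 -> lb2 -> web2: 4 + 2 + 5 = 11
db2 -> api2 -> web2: 5 + 6 = 11
db2 -> api2 -> lb2 -> web2: 5 + 4 + 5 = 14
db2 -> auth1 -> web2: 4 + 3 = 7
The minimum is 7 ms.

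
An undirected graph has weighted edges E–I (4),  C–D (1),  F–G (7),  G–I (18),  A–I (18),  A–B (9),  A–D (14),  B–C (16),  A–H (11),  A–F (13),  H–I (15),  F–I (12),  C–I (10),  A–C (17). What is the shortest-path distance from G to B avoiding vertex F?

44

A few of the G→B routes:
G → I → C → A → B: 18 + 10 + 17 + 9 = 54
G → I → H → A → B: 18 + 15 + 11 + 9 = 53
G → I → C → D → A → B: 18 + 10 + 1 + 14 + 9 = 52
G → I → A → B: 18 + 18 + 9 = 45
G → I → C → B: 18 + 10 + 16 = 44
Shortest: 44.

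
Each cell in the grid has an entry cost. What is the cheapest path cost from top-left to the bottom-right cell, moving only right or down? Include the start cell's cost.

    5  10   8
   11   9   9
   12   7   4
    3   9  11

46

Cheapest: r0c0 → r0c1 → r1c1 → r2c1 → r2c2 → r3c2
  5 + 10 + 9 + 7 + 4 + 11 = 46
For comparison, the top-then-right route costs 47.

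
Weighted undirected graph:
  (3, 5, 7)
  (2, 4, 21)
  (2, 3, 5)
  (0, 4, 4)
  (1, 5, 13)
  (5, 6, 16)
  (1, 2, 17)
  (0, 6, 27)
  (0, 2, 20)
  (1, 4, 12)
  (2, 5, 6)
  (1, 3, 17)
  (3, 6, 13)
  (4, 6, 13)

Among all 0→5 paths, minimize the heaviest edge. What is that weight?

Some routes from 0 to 5:
0-4-1-5: max(4, 12, 13) = 13
0-4-6-3-5: max(4, 13, 13, 7) = 13
0-4-6-5: max(4, 13, 16) = 16
0-4-6-3-2-5: max(4, 13, 13, 5, 6) = 13
Smallest bottleneck: 13.

13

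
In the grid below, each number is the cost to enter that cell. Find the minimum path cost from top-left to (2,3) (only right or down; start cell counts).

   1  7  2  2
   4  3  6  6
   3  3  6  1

One optimal route is r0c0 → r1c0 → r1c1 → r2c1 → r2c2 → r2c3.
Its cost is 1 + 4 + 3 + 3 + 6 + 1 = 18.
(Top row then right column would cost 19.)

18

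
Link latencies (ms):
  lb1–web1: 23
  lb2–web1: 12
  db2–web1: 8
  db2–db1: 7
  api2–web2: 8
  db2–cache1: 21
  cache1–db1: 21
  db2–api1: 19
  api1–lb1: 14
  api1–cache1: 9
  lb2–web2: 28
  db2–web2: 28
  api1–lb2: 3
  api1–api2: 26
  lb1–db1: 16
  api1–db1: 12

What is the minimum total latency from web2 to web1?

36

A few of the web2→web1 routes:
web2 → lb2 → web1: 28 + 12 = 40
web2 → api2 → api1 → lb2 → web1: 8 + 26 + 3 + 12 = 49
web2 → lb2 → api1 → db1 → db2 → web1: 28 + 3 + 12 + 7 + 8 = 58
web2 → db2 → web1: 28 + 8 = 36
web2 → lb2 → api1 → db2 → web1: 28 + 3 + 19 + 8 = 58
web2 → api2 → api1 → db1 → db2 → web1: 8 + 26 + 12 + 7 + 8 = 61
The minimum is 36 ms.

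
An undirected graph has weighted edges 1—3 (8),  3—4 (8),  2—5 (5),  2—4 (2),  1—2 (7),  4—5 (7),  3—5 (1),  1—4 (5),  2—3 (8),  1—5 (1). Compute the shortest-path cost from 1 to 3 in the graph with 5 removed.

Routes from 1 to 3 avoiding 5:
1 -> 2 -> 4 -> 3: 7 + 2 + 8 = 17
1 -> 2 -> 3: 7 + 8 = 15
1 -> 4 -> 2 -> 3: 5 + 2 + 8 = 15
1 -> 4 -> 3: 5 + 8 = 13
1 -> 3: 8
Best route has total 8.

8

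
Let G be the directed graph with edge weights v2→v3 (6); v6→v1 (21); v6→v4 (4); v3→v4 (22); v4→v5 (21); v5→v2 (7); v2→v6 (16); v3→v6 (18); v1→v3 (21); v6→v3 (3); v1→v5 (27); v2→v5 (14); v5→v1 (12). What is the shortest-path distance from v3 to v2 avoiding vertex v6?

50

Routes from v3 to v2 avoiding v6:
v3 -> v4 -> v5 -> v2: 22 + 21 + 7 = 50
The minimum is 50.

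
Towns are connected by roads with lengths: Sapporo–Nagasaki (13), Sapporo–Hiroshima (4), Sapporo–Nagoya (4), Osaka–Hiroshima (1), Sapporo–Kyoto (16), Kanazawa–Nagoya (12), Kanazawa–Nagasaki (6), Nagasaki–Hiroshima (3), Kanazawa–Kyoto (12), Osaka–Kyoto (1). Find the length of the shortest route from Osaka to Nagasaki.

4

Comparing a few candidate routes:
Osaka - Hiroshima - Nagasaki: 1 + 3 = 4
Osaka - Kyoto - Kanazawa - Nagasaki: 1 + 12 + 6 = 19
Osaka - Hiroshima - Sapporo - Nagoya - Kanazawa - Nagasaki: 1 + 4 + 4 + 12 + 6 = 27
Osaka - Hiroshima - Sapporo - Nagasaki: 1 + 4 + 13 = 18
Osaka - Kyoto - Sapporo - Hiroshima - Nagasaki: 1 + 16 + 4 + 3 = 24
The minimum is 4.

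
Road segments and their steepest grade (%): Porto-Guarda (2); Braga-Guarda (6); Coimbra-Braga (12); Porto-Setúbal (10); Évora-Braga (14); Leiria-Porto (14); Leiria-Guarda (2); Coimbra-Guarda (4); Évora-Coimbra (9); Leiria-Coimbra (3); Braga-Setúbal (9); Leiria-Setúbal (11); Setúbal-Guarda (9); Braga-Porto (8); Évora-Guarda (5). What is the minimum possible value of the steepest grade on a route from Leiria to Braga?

6

Checking several routes:
Leiria - Coimbra - Guarda - Setúbal - Braga: max(3, 4, 9, 9) = 9
Leiria - Coimbra - Guarda - Porto - Braga: max(3, 4, 2, 8) = 8
Leiria - Guarda - Braga: max(2, 6) = 6
Leiria - Guarda - Porto - Braga: max(2, 2, 8) = 8
Leiria - Coimbra - Guarda - Braga: max(3, 4, 6) = 6
Best route has worst link 6%.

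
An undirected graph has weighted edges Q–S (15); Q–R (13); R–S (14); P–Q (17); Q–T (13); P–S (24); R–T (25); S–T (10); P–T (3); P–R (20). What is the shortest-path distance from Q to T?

Some routes from Q to T:
Q - T: 13
Q - S - T: 15 + 10 = 25
Q - P - T: 17 + 3 = 20
Q - R - P - T: 13 + 20 + 3 = 36
Shortest: 13.

13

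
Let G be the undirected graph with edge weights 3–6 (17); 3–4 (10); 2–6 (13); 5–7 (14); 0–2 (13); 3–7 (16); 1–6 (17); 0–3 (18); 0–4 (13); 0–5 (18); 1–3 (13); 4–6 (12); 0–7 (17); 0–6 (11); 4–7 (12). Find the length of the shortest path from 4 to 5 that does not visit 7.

Comparing a few candidate routes:
4 - 6 - 0 - 5: 12 + 11 + 18 = 41
4 - 6 - 2 - 0 - 5: 12 + 13 + 13 + 18 = 56
4 - 3 - 6 - 0 - 5: 10 + 17 + 11 + 18 = 56
4 - 0 - 5: 13 + 18 = 31
4 - 3 - 0 - 5: 10 + 18 + 18 = 46
Best route has total 31.

31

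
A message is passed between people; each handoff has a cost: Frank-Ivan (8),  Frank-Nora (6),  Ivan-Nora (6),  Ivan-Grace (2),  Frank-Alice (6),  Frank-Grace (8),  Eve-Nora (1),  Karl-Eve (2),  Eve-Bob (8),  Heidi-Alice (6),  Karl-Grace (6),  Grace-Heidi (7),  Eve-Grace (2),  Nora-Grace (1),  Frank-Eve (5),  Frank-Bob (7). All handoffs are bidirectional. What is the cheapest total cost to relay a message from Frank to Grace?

Comparing a few candidate routes:
Frank→Nora→Grace: 6 + 1 = 7
Frank→Grace: 8
Frank→Eve→Nora→Grace: 5 + 1 + 1 = 7
Frank→Eve→Grace: 5 + 2 = 7
The minimum is 7.

7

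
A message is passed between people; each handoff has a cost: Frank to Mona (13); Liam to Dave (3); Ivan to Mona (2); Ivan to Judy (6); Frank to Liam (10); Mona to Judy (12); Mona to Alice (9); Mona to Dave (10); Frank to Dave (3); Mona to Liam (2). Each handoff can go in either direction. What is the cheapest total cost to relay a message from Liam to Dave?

3

Some routes from Liam to Dave:
Liam - Dave: 3
Liam - Mona - Dave: 2 + 10 = 12
Liam - Frank - Dave: 10 + 3 = 13
Shortest: 3.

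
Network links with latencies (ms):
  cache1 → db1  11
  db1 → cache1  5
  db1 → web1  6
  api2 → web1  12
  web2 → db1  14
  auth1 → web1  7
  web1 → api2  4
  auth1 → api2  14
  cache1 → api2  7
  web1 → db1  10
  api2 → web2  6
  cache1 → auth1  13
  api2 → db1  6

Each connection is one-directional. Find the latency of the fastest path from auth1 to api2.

11

Routes from auth1 to api2:
auth1→web1→db1→cache1→api2: 7 + 10 + 5 + 7 = 29
auth1→web1→api2: 7 + 4 = 11
auth1→api2: 14
Shortest: 11 ms.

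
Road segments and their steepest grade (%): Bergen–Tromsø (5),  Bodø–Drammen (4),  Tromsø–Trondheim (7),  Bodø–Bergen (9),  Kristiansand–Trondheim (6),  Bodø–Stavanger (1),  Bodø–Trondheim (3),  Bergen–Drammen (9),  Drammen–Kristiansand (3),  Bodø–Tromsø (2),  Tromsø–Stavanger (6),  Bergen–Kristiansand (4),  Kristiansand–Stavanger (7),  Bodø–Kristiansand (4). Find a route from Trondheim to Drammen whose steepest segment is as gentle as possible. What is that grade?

Comparing a few candidate routes:
Trondheim -> Bodø -> Stavanger -> Tromsø -> Bergen -> Kristiansand -> Drammen: max(3, 1, 6, 5, 4, 3) = 6
Trondheim -> Bodø -> Tromsø -> Bergen -> Kristiansand -> Drammen: max(3, 2, 5, 4, 3) = 5
Trondheim -> Bodø -> Kristiansand -> Drammen: max(3, 4, 3) = 4
Trondheim -> Bodø -> Drammen: max(3, 4) = 4
Smallest bottleneck: 4%.

4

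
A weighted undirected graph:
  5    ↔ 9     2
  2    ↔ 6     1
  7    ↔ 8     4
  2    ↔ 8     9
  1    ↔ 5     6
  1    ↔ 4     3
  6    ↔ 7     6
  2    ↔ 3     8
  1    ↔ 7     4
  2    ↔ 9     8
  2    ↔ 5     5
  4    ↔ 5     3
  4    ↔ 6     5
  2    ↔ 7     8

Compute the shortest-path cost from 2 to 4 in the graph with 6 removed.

8

Checking several routes:
2 - 5 - 4: 5 + 3 = 8
2 - 5 - 1 - 4: 5 + 6 + 3 = 14
2 - 9 - 5 - 4: 8 + 2 + 3 = 13
Best route has total 8.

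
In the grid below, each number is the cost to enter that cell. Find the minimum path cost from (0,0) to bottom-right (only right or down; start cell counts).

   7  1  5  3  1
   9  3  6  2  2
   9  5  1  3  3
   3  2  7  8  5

Take r0c0 r0c1 r0c2 r0c3 r0c4 r1c4 r2c4 r3c4 for a total of 7 + 1 + 5 + 3 + 1 + 2 + 3 + 5 = 27.

27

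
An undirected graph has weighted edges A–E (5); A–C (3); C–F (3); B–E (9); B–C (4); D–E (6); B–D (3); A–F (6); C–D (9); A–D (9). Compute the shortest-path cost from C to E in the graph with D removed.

8

Candidate routes:
C -> B -> E: 4 + 9 = 13
C -> A -> E: 3 + 5 = 8
C -> F -> A -> E: 3 + 6 + 5 = 14
Best route has total 8.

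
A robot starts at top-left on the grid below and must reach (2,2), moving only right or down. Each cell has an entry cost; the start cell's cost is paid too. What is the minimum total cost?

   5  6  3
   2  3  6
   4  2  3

Take [0,0]→[1,0]→[1,1]→[2,1]→[2,2] for a total of 5 + 2 + 3 + 2 + 3 = 15.

15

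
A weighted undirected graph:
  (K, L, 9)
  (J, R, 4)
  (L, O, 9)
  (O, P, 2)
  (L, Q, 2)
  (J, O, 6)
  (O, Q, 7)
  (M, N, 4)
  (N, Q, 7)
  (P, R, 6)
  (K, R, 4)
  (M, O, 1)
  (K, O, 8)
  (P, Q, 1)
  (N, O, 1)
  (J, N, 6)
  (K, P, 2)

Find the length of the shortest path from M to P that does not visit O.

Comparing a few candidate routes:
M -> N -> J -> R -> K -> P: 4 + 6 + 4 + 4 + 2 = 20
M -> N -> Q -> L -> K -> P: 4 + 7 + 2 + 9 + 2 = 24
M -> N -> J -> R -> P: 4 + 6 + 4 + 6 = 20
M -> N -> Q -> P: 4 + 7 + 1 = 12
The minimum is 12.

12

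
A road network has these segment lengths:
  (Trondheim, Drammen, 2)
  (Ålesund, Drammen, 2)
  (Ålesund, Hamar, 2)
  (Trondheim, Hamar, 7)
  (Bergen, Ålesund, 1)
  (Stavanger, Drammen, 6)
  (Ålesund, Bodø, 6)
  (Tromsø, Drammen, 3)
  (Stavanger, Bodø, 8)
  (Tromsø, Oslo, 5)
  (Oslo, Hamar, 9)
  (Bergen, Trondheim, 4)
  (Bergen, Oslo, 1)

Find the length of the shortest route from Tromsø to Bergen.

A few of the Tromsø→Bergen routes:
Tromsø→Drammen→Ålesund→Bergen: 3 + 2 + 1 = 6
Tromsø→Drammen→Trondheim→Bergen: 3 + 2 + 4 = 9
Tromsø→Oslo→Bergen: 5 + 1 = 6
The minimum is 6.

6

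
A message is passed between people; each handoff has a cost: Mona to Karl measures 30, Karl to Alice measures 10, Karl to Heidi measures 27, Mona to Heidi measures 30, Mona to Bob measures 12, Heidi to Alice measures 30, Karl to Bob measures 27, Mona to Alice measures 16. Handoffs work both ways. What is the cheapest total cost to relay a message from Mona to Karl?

Comparing a few candidate routes:
Mona→Karl: 30
Mona→Alice→Karl: 16 + 10 = 26
Mona→Bob→Karl: 12 + 27 = 39
The minimum is 26.

26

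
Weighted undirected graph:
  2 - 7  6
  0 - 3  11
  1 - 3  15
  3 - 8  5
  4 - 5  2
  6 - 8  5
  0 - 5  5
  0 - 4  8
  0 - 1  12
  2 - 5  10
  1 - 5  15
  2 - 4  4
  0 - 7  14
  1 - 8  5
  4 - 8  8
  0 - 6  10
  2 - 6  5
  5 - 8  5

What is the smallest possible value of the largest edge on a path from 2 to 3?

5

Checking several routes:
2 → 4 → 5 → 8 → 3: max(4, 2, 5, 5) = 5
2 → 4 → 5 → 0 → 6 → 8 → 3: max(4, 2, 5, 10, 5, 5) = 10
2 → 6 → 8 → 3: max(5, 5, 5) = 5
2 → 4 → 0 → 5 → 8 → 3: max(4, 8, 5, 5, 5) = 8
2 → 4 → 8 → 3: max(4, 8, 5) = 8
The minimum achievable maximum is 5.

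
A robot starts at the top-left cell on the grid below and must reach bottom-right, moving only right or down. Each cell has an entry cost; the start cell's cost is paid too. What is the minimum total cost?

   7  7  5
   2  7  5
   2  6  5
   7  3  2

22

Cheapest: (0,0) → (1,0) → (2,0) → (2,1) → (3,1) → (3,2)
  7 + 2 + 2 + 6 + 3 + 2 = 22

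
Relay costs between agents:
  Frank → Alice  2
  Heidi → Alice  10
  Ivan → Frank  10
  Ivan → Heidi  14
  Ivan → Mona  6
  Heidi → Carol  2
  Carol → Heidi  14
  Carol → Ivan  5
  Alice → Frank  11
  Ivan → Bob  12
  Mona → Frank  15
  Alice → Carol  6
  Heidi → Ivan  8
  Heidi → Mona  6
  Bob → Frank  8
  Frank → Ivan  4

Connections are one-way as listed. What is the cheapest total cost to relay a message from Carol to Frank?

Comparing a few candidate routes:
Carol→Ivan→Mona→Frank: 5 + 6 + 15 = 26
Carol→Heidi→Alice→Frank: 14 + 10 + 11 = 35
Carol→Heidi→Ivan→Frank: 14 + 8 + 10 = 32
Carol→Ivan→Bob→Frank: 5 + 12 + 8 = 25
Carol→Ivan→Frank: 5 + 10 = 15
Shortest: 15.

15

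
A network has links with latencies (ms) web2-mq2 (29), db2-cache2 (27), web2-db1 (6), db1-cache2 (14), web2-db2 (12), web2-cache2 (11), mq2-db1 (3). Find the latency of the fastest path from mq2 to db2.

A few of the mq2→db2 routes:
mq2 - db1 - cache2 - web2 - db2: 3 + 14 + 11 + 12 = 40
mq2 - db1 - web2 - db2: 3 + 6 + 12 = 21
mq2 - web2 - db2: 29 + 12 = 41
The minimum is 21 ms.

21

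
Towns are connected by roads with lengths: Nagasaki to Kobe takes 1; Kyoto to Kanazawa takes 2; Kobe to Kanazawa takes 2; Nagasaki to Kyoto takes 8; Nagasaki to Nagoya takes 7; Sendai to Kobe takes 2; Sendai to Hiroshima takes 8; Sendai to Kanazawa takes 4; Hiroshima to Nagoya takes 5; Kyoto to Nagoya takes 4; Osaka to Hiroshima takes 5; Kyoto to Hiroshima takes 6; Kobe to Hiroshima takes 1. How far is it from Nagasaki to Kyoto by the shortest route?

Some routes from Nagasaki to Kyoto:
Nagasaki→Kyoto: 8
Nagasaki→Kobe→Kanazawa→Kyoto: 1 + 2 + 2 = 5
Nagasaki→Kobe→Hiroshima→Kyoto: 1 + 1 + 6 = 8
Best route has total 5.

5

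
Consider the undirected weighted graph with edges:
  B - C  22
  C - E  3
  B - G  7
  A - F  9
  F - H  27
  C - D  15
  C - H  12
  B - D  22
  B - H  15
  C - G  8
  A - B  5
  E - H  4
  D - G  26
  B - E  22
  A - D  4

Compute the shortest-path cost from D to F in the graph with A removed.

Checking several routes:
D - C - H - F: 15 + 12 + 27 = 54
D - C - E - H - F: 15 + 3 + 4 + 27 = 49
D - B - H - F: 22 + 15 + 27 = 64
Shortest: 49.

49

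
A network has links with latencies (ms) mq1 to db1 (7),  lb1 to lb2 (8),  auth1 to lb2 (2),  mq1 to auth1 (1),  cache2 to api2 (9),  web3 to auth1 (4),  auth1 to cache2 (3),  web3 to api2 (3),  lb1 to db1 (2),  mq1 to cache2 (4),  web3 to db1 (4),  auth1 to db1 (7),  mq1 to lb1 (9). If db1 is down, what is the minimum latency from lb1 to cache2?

13

Comparing a few candidate routes:
lb1 - lb2 - auth1 - mq1 - cache2: 8 + 2 + 1 + 4 = 15
lb1 - lb2 - auth1 - web3 - api2 - cache2: 8 + 2 + 4 + 3 + 9 = 26
lb1 - mq1 - auth1 - cache2: 9 + 1 + 3 = 13
lb1 - mq1 - cache2: 9 + 4 = 13
lb1 - lb2 - auth1 - cache2: 8 + 2 + 3 = 13
Shortest: 13 ms.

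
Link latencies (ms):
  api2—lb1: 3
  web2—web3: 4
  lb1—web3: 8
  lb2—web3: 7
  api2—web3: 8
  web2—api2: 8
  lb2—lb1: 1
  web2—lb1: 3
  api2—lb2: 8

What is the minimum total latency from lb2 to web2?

A few of the lb2→web2 routes:
lb2 -> lb1 -> api2 -> web2: 1 + 3 + 8 = 12
lb2 -> api2 -> lb1 -> web2: 8 + 3 + 3 = 14
lb2 -> web3 -> web2: 7 + 4 = 11
lb2 -> lb1 -> api2 -> web3 -> web2: 1 + 3 + 8 + 4 = 16
lb2 -> lb1 -> web2: 1 + 3 = 4
lb2 -> lb1 -> web3 -> web2: 1 + 8 + 4 = 13
Best route has total 4 ms.

4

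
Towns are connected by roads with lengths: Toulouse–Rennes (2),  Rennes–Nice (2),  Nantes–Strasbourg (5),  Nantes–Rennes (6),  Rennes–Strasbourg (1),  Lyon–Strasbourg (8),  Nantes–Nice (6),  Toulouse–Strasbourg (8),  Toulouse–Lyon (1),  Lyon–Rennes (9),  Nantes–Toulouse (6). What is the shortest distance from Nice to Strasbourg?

3

Some routes from Nice to Strasbourg:
Nice -> Rennes -> Strasbourg: 2 + 1 = 3
Nice -> Rennes -> Toulouse -> Lyon -> Strasbourg: 2 + 2 + 1 + 8 = 13
Nice -> Nantes -> Strasbourg: 6 + 5 = 11
Nice -> Nantes -> Rennes -> Strasbourg: 6 + 6 + 1 = 13
Nice -> Rennes -> Nantes -> Strasbourg: 2 + 6 + 5 = 13
Nice -> Rennes -> Toulouse -> Strasbourg: 2 + 2 + 8 = 12
The minimum is 3.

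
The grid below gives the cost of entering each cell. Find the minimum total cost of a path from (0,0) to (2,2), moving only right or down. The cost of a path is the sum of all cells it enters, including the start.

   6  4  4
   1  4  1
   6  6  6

Best path: (0,0)→(1,0)→(1,1)→(1,2)→(2,2)
Cost: 6 + 1 + 4 + 1 + 6 = 18
For comparison, the top-then-right route costs 21.

18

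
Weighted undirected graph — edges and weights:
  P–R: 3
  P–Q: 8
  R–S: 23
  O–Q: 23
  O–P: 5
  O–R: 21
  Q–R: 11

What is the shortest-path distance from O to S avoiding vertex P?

44

Routes from O to S avoiding P:
O -> R -> S: 21 + 23 = 44
O -> Q -> R -> S: 23 + 11 + 23 = 57
The minimum is 44.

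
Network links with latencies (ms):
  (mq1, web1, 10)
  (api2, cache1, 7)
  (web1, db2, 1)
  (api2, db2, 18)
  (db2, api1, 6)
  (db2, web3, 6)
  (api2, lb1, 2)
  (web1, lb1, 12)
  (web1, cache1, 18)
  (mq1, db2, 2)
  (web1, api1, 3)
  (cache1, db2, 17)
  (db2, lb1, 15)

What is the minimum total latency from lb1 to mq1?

Some routes from lb1 to mq1:
lb1→api2→db2→mq1: 2 + 18 + 2 = 22
lb1→web1→db2→mq1: 12 + 1 + 2 = 15
lb1→db2→mq1: 15 + 2 = 17
lb1→web1→mq1: 12 + 10 = 22
Shortest: 15 ms.

15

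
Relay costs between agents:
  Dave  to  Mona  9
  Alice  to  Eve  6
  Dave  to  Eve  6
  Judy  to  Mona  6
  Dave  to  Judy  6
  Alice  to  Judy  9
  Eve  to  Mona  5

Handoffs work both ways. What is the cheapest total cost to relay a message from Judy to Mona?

Candidate routes:
Judy→Dave→Eve→Mona: 6 + 6 + 5 = 17
Judy→Mona: 6
Judy→Alice→Eve→Dave→Mona: 9 + 6 + 6 + 9 = 30
Judy→Alice→Eve→Mona: 9 + 6 + 5 = 20
Judy→Dave→Mona: 6 + 9 = 15
Best route has total 6.

6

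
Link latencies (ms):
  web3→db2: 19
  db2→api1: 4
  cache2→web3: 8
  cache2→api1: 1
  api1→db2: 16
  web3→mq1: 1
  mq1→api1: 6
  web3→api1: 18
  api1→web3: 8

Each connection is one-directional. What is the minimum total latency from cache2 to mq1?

Paths from cache2 to mq1:
cache2 → api1 → web3 → mq1: 1 + 8 + 1 = 10
cache2 → web3 → mq1: 8 + 1 = 9
The minimum is 9 ms.

9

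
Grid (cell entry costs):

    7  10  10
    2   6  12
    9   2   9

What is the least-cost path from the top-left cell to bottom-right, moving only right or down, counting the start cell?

Take r0c0 → r1c0 → r1c1 → r2c1 → r2c2 for a total of 7 + 2 + 6 + 2 + 9 = 26.
For comparison, the top-then-right route costs 48.

26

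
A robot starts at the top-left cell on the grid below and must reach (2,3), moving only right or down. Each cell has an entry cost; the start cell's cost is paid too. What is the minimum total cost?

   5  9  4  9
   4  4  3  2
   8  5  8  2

20

Best path: [0,0] -> [1,0] -> [1,1] -> [1,2] -> [1,3] -> [2,3]
Cost: 5 + 4 + 4 + 3 + 2 + 2 = 20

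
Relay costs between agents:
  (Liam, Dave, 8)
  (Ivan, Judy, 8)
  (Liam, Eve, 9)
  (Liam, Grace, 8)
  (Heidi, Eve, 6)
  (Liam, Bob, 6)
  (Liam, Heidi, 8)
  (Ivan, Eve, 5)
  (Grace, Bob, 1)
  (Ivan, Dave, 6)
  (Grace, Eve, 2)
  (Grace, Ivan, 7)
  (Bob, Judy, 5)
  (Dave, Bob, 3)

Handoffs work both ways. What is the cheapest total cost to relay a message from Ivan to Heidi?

11

Checking several routes:
Ivan→Judy→Bob→Grace→Eve→Heidi: 8 + 5 + 1 + 2 + 6 = 22
Ivan→Grace→Eve→Heidi: 7 + 2 + 6 = 15
Ivan→Eve→Heidi: 5 + 6 = 11
Ivan→Grace→Bob→Liam→Heidi: 7 + 1 + 6 + 8 = 22
Ivan→Dave→Bob→Grace→Eve→Heidi: 6 + 3 + 1 + 2 + 6 = 18
Best route has total 11.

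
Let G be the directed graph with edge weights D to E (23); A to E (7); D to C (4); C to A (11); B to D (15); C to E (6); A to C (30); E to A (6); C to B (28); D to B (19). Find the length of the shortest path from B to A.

Routes from B to A:
B -> D -> C -> A: 15 + 4 + 11 = 30
B -> D -> E -> A: 15 + 23 + 6 = 44
B -> D -> C -> E -> A: 15 + 4 + 6 + 6 = 31
Best route has total 30.

30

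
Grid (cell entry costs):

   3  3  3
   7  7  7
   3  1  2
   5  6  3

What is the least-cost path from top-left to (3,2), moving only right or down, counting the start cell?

Path r0c0 → r0c1 → r1c1 → r2c1 → r2c2 → r3c2: 3 + 3 + 7 + 1 + 2 + 3 = 19.
For comparison, the top-then-right route costs 21.

19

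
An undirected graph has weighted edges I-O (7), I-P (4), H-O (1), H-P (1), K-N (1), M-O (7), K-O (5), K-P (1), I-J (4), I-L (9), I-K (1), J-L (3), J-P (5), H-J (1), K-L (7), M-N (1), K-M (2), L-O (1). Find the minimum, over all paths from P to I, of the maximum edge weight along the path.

Some routes from P to I:
P → J → I: max(5, 4) = 5
P → H → O → L → J → I: max(1, 1, 1, 3, 4) = 4
P → I: max(4) = 4
P → J → L → O → K → I: max(5, 3, 1, 5, 1) = 5
P → K → I: max(1, 1) = 1
P → H → J → I: max(1, 1, 4) = 4
The minimum achievable maximum is 1.

1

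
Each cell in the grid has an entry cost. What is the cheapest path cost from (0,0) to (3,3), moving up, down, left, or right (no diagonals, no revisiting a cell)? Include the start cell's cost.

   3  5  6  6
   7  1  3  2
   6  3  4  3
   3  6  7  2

Take r0c0 → r0c1 → r1c1 → r1c2 → r1c3 → r2c3 → r3c3 for a total of 3 + 5 + 1 + 3 + 2 + 3 + 2 = 19.

19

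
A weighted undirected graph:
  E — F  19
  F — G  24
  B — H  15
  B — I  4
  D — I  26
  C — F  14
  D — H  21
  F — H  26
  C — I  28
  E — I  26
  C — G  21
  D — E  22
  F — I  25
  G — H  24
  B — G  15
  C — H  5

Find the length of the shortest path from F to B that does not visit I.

Comparing a few candidate routes:
F -> C -> G -> B: 14 + 21 + 15 = 50
F -> G -> B: 24 + 15 = 39
F -> C -> H -> B: 14 + 5 + 15 = 34
F -> H -> B: 26 + 15 = 41
Shortest: 34.

34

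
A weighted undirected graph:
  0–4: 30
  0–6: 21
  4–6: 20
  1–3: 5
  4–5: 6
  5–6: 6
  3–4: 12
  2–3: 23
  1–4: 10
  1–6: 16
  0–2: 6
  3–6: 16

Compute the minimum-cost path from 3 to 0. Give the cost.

A few of the 3→0 routes:
3-4-0: 12 + 30 = 42
3-1-6-0: 5 + 16 + 21 = 42
3-2-0: 23 + 6 = 29
3-6-0: 16 + 21 = 37
Shortest: 29.

29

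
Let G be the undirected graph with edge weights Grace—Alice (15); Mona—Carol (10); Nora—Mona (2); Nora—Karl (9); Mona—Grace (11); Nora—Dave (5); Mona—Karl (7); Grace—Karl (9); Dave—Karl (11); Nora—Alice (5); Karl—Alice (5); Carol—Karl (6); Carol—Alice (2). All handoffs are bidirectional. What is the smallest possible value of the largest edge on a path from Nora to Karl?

5

Comparing a few candidate routes:
Nora→Alice→Karl: max(5, 5) = 5
Nora→Alice→Carol→Karl: max(5, 2, 6) = 6
Nora→Mona→Karl: max(2, 7) = 7
The minimum achievable maximum is 5.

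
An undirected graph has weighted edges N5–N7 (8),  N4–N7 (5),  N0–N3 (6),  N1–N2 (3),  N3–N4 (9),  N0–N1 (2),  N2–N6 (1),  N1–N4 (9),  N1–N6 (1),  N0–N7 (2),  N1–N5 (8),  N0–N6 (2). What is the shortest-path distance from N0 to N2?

A few of the N0→N2 routes:
N0→N1→N2: 2 + 3 = 5
N0→N6→N2: 2 + 1 = 3
N0→N1→N6→N2: 2 + 1 + 1 = 4
N0→N6→N1→N2: 2 + 1 + 3 = 6
Best route has total 3.

3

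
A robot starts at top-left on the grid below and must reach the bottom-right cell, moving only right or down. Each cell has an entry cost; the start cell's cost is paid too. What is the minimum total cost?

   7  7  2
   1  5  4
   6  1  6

20

Cheapest: [0,0] [1,0] [1,1] [2,1] [2,2]
  7 + 1 + 5 + 1 + 6 = 20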